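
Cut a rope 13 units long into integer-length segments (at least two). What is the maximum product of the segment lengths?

108

Let g[k] be the best product for length k (with at least one cut). For each first piece i, the rest contributes max(k−i, g[k−i]).
g[2] = 1×max(1,0) = 1×1 = 1
g[3] = 1×max(2,1) = 1×2 = 2
g[4] = 2×max(2,1) = 2×2 = 4
g[5] = 2×max(3,2) = 2×3 = 6
g[6] = 3×max(3,2) = 3×3 = 9
g[7] = 2×max(5,6) = 2×6 = 12
g[8] = 2×max(6,9) = 2×9 = 18
g[9] = 3×max(6,9) = 3×9 = 27
g[10] = 2×max(8,18) = 2×18 = 36
g[11] = 2×max(9,27) = 2×27 = 54
g[12] = 3×max(9,27) = 3×27 = 81
g[13] = 2×max(11,54) = 2×54 = 108
One optimal split: 3 + 3 + 3 + 2 + 2; product 3×3×3×2×2 = 108.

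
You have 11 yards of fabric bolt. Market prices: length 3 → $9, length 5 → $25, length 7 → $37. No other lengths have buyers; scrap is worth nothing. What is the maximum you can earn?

Build best[k] bottom-up: best[k] = max over allowed piece i of (p[i] + best[k−i]).
best[1] = 0
best[2] = 0
best[3] = 9
best[4] = 9
best[5] = 25
best[6] = 25
best[7] = 37
best[8] = 37
best[9] = 37
best[10] = 50  (first piece 5, then best[5]=25)
best[11] = 50
One optimal cutting: pieces 5 + 5 with 1 yard of scrap → $50.

50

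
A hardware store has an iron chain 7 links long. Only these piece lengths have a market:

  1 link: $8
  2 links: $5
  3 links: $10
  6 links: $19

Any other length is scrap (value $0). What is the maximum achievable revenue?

56

Build best[k] bottom-up: best[k] = max over allowed piece i of (p[i] + best[k−i]).
best[1] = 8
best[2] = 16  (first piece 1, then best[1]=8)
best[3] = 24  (first piece 1, then best[2]=16)
best[4] = 32  (first piece 1, then best[3]=24)
best[5] = 40  (first piece 1, then best[4]=32)
best[6] = 48  (first piece 1, then best[5]=40)
best[7] = 56  (first piece 1, then best[6]=48)
One optimal cutting: 1 + 1 + 1 + 1 + 1 + 1 + 1 → $56.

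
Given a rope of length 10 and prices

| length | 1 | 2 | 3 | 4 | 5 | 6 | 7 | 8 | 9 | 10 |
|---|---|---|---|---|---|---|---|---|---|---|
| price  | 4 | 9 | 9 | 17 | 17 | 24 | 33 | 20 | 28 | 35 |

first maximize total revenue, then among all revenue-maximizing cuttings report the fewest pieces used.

Build r[k] bottom-up: r[k] = max over allowed piece i of (p[i] + r[k−i]).
r[1] = 4
r[2] = max(4+4, 9+0) = 9
r[3] = max(4+9, 9+4, 9+0) = 13
r[4] = max(4+13, 9+9, 9+4, 17+0) = 18
r[5] = max(4+18, 9+13, 9+9, 17+4, 17+0) = 22
r[6] = max(4+22, 9+18, 9+13, 17+9, 17+4, 24+0) = 27
r[7] = max(4+27, 9+22, 9+18, …, 24+4, 33+0) = 33
r[8] = max(4+33, 9+27, 9+22, …, 33+4, 20+0) = 37
r[9] = max(4+37, 9+33, 9+27, …, 20+4, 28+0) = 42
r[10] = max(4+42, 9+37, 9+33, …, 28+4, 35+0) = 46
Maximum revenue is $46.
Now minimize piece count subject to staying optimal: for each k, pieces[k] = 1 + min over i with p[i]+r[k−i]=r[k] of pieces[k−i].
pieces[7] = 1
pieces[8] = 2
pieces[9] = 2
pieces[10] = 3

3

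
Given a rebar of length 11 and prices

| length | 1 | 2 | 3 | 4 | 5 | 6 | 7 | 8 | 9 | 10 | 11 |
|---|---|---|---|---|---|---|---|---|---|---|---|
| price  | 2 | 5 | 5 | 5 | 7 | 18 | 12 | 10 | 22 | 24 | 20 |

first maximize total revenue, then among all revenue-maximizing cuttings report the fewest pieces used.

4

Consider every possible first cut. r[k] is the best of p[i]+r[k−i] over all sellable i≤k.
r[1] = 2
r[2] = max(2+2, 5+0) = 5
r[3] = max(2+5, 5+2, 5+0) = 7
r[4] = max(2+7, 5+5, 5+2, 5+0) = 10
r[5] = max(2+10, 5+7, 5+5, 5+2, 7+0) = 12
r[6] = max(2+12, 5+10, 5+7, 5+5, 7+2, 18+0) = 18
r[7] = max(2+18, 5+12, 5+10, …, 18+2, 12+0) = 20
r[8] = max(2+20, 5+18, 5+12, …, 12+2, 10+0) = 23
r[9] = max(2+23, 5+20, 5+18, …, 10+2, 22+0) = 25
r[10] = max(2+25, 5+23, 5+20, …, 22+2, 24+0) = 28
r[11] = max(2+28, 5+25, 5+23, …, 24+2, 20+0) = 30
Maximum revenue is ₹30.
Now minimize piece count subject to staying optimal: for each k, pieces[k] = 1 + min over i with p[i]+r[k−i]=r[k] of pieces[k−i].
pieces[8] = 2
pieces[9] = 3
pieces[10] = 3
pieces[11] = 4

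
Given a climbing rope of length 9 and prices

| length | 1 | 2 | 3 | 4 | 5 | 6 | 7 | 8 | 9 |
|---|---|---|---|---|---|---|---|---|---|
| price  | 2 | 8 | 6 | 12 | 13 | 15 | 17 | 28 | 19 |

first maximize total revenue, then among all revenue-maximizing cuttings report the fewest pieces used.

Build r[k] bottom-up: r[k] = max over allowed piece i of (p[i] + r[k−i]).
r[1] = 2
r[2] = max(2+2, 8+0) = 8
r[3] = max(2+8, 8+2, 6+0) = 10
r[4] = max(2+10, 8+8, 6+2, 12+0) = 16
r[5] = max(2+16, 8+10, 6+8, 12+2, 13+0) = 18
r[6] = max(2+18, 8+16, 6+10, 12+8, 13+2, 15+0) = 24
r[7] = max(2+24, 8+18, 6+16, …, 15+2, 17+0) = 26
r[8] = max(2+26, 8+24, 6+18, …, 17+2, 28+0) = 32
r[9] = max(2+32, 8+26, 6+24, …, 28+2, 19+0) = 34
Maximum revenue is €34.
Now minimize piece count subject to staying optimal: for each k, pieces[k] = 1 + min over i with p[i]+r[k−i]=r[k] of pieces[k−i].
pieces[6] = 3
pieces[7] = 4
pieces[8] = 4
pieces[9] = 5

5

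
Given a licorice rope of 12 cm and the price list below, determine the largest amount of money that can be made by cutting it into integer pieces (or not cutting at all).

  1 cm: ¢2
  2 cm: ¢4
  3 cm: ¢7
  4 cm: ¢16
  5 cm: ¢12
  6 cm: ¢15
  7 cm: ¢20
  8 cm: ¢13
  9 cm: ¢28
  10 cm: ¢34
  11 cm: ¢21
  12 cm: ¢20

Let R[k] be the best obtainable value from length k. For each k, try every first piece i and keep the best of price[i] + R[k−i].
R[1] = 2
R[2] = max(2+2, 4+0) = 4
R[3] = max(2+4, 4+2, 7+0) = 7
R[4] = max(2+7, 4+4, 7+2, 16+0) = 16
R[5] = max(2+16, 4+7, 7+4, 16+2, 12+0) = 18
R[6] = max(2+18, 4+16, 7+7, 16+4, 12+2, 15+0) = 20
R[7] = max(2+20, 4+18, 7+16, …, 15+2, 20+0) = 23
R[8] = max(2+23, 4+20, 7+18, …, 20+2, 13+0) = 32
R[9] = max(2+32, 4+23, 7+20, …, 13+2, 28+0) = 34
R[10] = max(2+34, 4+32, 7+23, …, 28+2, 34+0) = 36
R[11] = max(2+36, 4+34, 7+32, …, 34+2, 21+0) = 39
R[12] = max(2+39, 4+36, 7+34, …, 21+2, 20+0) = 48
One optimal cutting: 4 + 4 + 4 → ¢16 + ¢16 + ¢16 = ¢48.

48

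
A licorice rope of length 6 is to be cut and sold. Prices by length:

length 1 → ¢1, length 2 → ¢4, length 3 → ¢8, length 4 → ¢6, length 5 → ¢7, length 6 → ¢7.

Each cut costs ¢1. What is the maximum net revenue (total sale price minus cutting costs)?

Let v[k] be the best obtainable value from length k. For each k, try every first piece i and keep the best of price[i] + v[k−i] minus the 1 cut fee when i<k.
v[1] = 1
v[2] = max(1+1-1, 4+0) = 4
v[3] = max(1+4-1, 4+1-1, 8+0) = 8
v[4] = max(1+8-1, 4+4-1, 8+1-1, 6+0) = 8
v[5] = max(1+8-1, 4+8-1, 8+4-1, 6+1-1, 7+0) = 11
v[6] = max(1+11-1, 4+8-1, 8+8-1, 6+4-1, 7+1-1, 7+0) = 15
One optimal plan: pieces 3 + 3 (1 cut) → ¢16 − ¢1 = ¢15.

15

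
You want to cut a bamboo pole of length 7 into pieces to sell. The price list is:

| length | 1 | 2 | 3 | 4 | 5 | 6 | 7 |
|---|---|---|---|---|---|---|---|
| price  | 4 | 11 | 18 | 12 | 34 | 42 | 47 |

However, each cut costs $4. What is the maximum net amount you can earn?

Let v[k] be the best obtainable value from length k. For each k, try every first piece i and keep the best of price[i] + v[k−i] minus the 4 cut fee when i<k.
v[1] = 4
v[2] = max(4+4-4, 11+0) = 11
v[3] = max(4+11-4, 11+4-4, 18+0) = 18
v[4] = max(4+18-4, 11+11-4, 18+4-4, 12+0) = 18
v[5] = max(4+18-4, 11+18-4, 18+11-4, 12+4-4, 34+0) = 34
v[6] = max(4+34-4, 11+18-4, 18+18-4, 12+11-4, 34+4-4, 42+0) = 42
v[7] = max(4+42-4, 11+34-4, 18+18-4, …, 42+4-4, 47+0) = 47
Best is to make no cuts and sell whole for $47.

47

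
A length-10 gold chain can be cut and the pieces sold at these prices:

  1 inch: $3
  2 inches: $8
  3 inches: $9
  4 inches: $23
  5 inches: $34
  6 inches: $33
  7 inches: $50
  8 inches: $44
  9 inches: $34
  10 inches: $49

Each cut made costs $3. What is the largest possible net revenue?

Build net[k] bottom-up: net[k] = max over allowed piece i of (p[i] + net[k−i]) − 3 per cut.
net[1] = 3
net[2] = max(3+3-3, 8+0) = 8
net[3] = max(3+8-3, 8+3-3, 9+0) = 9
net[4] = max(3+9-3, 8+8-3, 9+3-3, 23+0) = 23
net[5] = max(3+23-3, 8+9-3, 9+8-3, 23+3-3, 34+0) = 34
net[6] = max(3+34-3, 8+23-3, 9+9-3, 23+8-3, 34+3-3, 33+0) = 34
net[7] = max(3+34-3, 8+34-3, 9+23-3, …, 33+3-3, 50+0) = 50
net[8] = max(3+50-3, 8+34-3, 9+34-3, …, 50+3-3, 44+0) = 50
net[9] = max(3+50-3, 8+50-3, 9+34-3, …, 44+3-3, 34+0) = 55
net[10] = max(3+55-3, 8+50-3, 9+50-3, …, 34+3-3, 49+0) = 65
One optimal plan: pieces 5 + 5 (1 cut) → $68 − $3 = $65.

65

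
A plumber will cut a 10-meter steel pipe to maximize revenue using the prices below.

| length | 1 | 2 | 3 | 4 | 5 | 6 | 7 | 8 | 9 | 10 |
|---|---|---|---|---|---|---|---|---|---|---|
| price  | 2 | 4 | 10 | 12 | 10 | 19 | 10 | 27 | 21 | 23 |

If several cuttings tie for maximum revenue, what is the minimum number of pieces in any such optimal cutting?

Build r[k] bottom-up: r[k] = max over allowed piece i of (p[i] + r[k−i]).
r[1] = 2
r[2] = max(2+2, 4+0) = 4
r[3] = max(2+4, 4+2, 10+0) = 10
r[4] = max(2+10, 4+4, 10+2, 12+0) = 12
r[5] = max(2+12, 4+10, 10+4, 12+2, 10+0) = 14
r[6] = max(2+14, 4+12, 10+10, 12+4, 10+2, 19+0) = 20
r[7] = max(2+20, 4+14, 10+12, …, 19+2, 10+0) = 22
r[8] = max(2+22, 4+20, 10+14, …, 10+2, 27+0) = 27
r[9] = max(2+27, 4+22, 10+20, …, 27+2, 21+0) = 30
r[10] = max(2+30, 4+27, 10+22, …, 21+2, 23+0) = 32
Maximum revenue is $32.
Now minimize piece count subject to staying optimal: for each k, pieces[k] = 1 + min over i with p[i]+r[k−i]=r[k] of pieces[k−i].
pieces[7] = 2
pieces[8] = 1
pieces[9] = 3
pieces[10] = 3

3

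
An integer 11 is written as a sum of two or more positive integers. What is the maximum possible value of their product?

54

Fill g[k] for k=2..11: at each k try every first piece i and multiply by the better of (k−i) uncut or g[k−i].
Small cases: g[2]=1, g[3]=2.
g[4] = max(1·3, 2·2, 3·1) = 4
g[5] = max(1·4, 2·3, 3·2, 4·1) = 6
g[6] = max(1·6, 2·4, 3·3, 4·2, 5·1) = 9
g[7] = max(1·9, 2·6, 3·4, 4·3, 5·2, 6·1) = 12
g[8] = max(1·12, 2·9, 3·6, …, 6·2, 7·1) = 18
g[9] = max(1·18, 2·12, 3·9, …, 7·2, 8·1) = 27
g[10] = max(1·27, 2·18, 3·12, …, 8·2, 9·1) = 36
g[11] = max(1·36, 2·27, 3·18, …, 9·2, 10·1) = 54
One optimal split: 3 + 3 + 3 + 2; product 3·3·3·2 = 54.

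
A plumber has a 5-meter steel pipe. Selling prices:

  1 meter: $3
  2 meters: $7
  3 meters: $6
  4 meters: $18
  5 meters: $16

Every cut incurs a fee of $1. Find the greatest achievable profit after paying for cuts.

20

Consider every possible first cut. v[k] is the best of p[i]+v[k−i] over all sellable i≤k, charging 1 whenever i<k.
v[1] = 3
v[2] = max(3+3-1, 7+0) = 7
v[3] = max(3+7-1, 7+3-1, 6+0) = 9
v[4] = max(3+9-1, 7+7-1, 6+3-1, 18+0) = 18
v[5] = max(3+18-1, 7+9-1, 6+7-1, 18+3-1, 16+0) = 20
One optimal plan: pieces 4 + 1 (1 cut) → $21 − $1 = $20.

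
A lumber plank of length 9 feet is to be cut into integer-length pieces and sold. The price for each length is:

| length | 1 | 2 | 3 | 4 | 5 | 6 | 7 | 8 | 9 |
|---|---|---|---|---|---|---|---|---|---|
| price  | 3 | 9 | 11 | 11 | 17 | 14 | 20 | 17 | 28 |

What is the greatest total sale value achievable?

Consider every possible first cut. R[k] is the best of p[i]+R[k−i] over all sellable i≤k.
R[1] = 3
R[2] = max(3+3, 9+0) = 9
R[3] = max(3+9, 9+3, 11+0) = 12
R[4] = max(3+12, 9+9, 11+3, 11+0) = 18
R[5] = max(3+18, 9+12, 11+9, 11+3, 17+0) = 21
R[6] = max(3+21, 9+18, 11+12, 11+9, 17+3, 14+0) = 27
R[7] = max(3+27, 9+21, 11+18, …, 14+3, 20+0) = 30
R[8] = max(3+30, 9+27, 11+21, …, 20+3, 17+0) = 36
R[9] = max(3+36, 9+30, 11+27, …, 17+3, 28+0) = 39
One optimal cutting: 2 + 2 + 2 + 2 + 1 → $9 + $9 + $9 + $9 + $3 = $39.

39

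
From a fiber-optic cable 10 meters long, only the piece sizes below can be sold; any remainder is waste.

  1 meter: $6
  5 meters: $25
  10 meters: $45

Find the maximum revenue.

Let r[k] be the best obtainable value from length k. For each k, try every first piece i and keep the best of price[i] + r[k−i].
r[1] = 6
r[2] = 12  (first piece 1, then r[1]=6)
r[3] = 18  (first piece 1, then r[2]=12)
r[4] = 24  (first piece 1, then r[3]=18)
r[5] = 30  (first piece 1, then r[4]=24)
r[6] = 36  (first piece 1, then r[5]=30)
r[7] = 42  (first piece 1, then r[6]=36)
r[8] = 48  (first piece 1, then r[7]=42)
r[9] = 54  (first piece 1, then r[8]=48)
r[10] = 60  (first piece 1, then r[9]=54)
One optimal cutting: 1 + 1 + 1 + 1 + 1 + 1 + 1 + 1 + 1 + 1 → $60.

60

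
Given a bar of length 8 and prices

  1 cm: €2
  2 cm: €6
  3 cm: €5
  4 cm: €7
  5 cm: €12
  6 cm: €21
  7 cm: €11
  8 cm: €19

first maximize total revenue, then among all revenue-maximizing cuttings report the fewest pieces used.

2

Build r[k] bottom-up: r[k] = max over allowed piece i of (p[i] + r[k−i]).
r[1] = 2
r[2] = 6
r[3] = 8  (first piece 1, then r[2]=6)
r[4] = 12  (first piece 2, then r[2]=6)
r[5] = 14  (first piece 1, then r[4]=12)
r[6] = 21
r[7] = 23  (first piece 1, then r[6]=21)
r[8] = 27  (first piece 2, then r[6]=21)
Maximum revenue is €27.
Now minimize piece count subject to staying optimal: for each k, pieces[k] = 1 + min over i with p[i]+r[k−i]=r[k] of pieces[k−i].
pieces[5] = 3
pieces[6] = 1
pieces[7] = 2
pieces[8] = 2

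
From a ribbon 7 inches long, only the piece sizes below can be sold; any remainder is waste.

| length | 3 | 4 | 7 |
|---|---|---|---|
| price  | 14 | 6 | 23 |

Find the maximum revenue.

28

Build r[k] bottom-up: r[k] = max over allowed piece i of (p[i] + r[k−i]).
r[1] = 0
r[2] = 0
r[3] = 14
r[4] = 14
r[5] = 14
r[6] = 28  (first piece 3, then r[3]=14)
r[7] = 28
One optimal cutting: pieces 3 + 3 with 1 inch of scrap → ¢28.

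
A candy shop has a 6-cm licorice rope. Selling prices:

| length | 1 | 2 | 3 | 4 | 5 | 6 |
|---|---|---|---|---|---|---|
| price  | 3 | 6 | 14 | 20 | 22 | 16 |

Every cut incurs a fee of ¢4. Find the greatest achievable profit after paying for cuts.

24

Build net[k] bottom-up: net[k] = max over allowed piece i of (p[i] + net[k−i]) − 4 per cut.
net[1] = 3
net[2] = 6
net[3] = 14
net[4] = 20
net[5] = 22
net[6] = 24  (first piece 3, then net[3]=14)
One optimal plan: pieces 3 + 3 (1 cut) → ¢28 − ¢4 = ¢24.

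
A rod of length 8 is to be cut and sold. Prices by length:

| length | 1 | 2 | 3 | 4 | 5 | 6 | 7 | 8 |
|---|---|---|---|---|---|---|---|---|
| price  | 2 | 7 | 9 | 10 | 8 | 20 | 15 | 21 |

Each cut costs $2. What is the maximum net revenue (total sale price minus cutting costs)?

Let net[k] be the best obtainable value from length k. For each k, try every first piece i and keep the best of price[i] + net[k−i] minus the 2 cut fee when i<k.
net[1] = 2
net[2] = max(2+2-2, 7+0) = 7
net[3] = max(2+7-2, 7+2-2, 9+0) = 9
net[4] = max(2+9-2, 7+7-2, 9+2-2, 10+0) = 12
net[5] = max(2+12-2, 7+9-2, 9+7-2, 10+2-2, 8+0) = 14
net[6] = max(2+14-2, 7+12-2, 9+9-2, 10+7-2, 8+2-2, 20+0) = 20
net[7] = max(2+20-2, 7+14-2, 9+12-2, …, 20+2-2, 15+0) = 20
net[8] = max(2+20-2, 7+20-2, 9+14-2, …, 15+2-2, 21+0) = 25
One optimal plan: pieces 6 + 2 (1 cut) → $27 − $2 = $25.

25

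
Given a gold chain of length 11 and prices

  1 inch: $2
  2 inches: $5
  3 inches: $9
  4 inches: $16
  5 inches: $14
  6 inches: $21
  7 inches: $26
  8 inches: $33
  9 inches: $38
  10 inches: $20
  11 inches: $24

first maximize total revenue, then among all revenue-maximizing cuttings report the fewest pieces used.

Let r[k] be the best obtainable value from length k. For each k, try every first piece i and keep the best of price[i] + r[k−i].
r[1] = 2
r[2] = max(2+2, 5+0) = 5
r[3] = max(2+5, 5+2, 9+0) = 9
r[4] = max(2+9, 5+5, 9+2, 16+0) = 16
r[5] = max(2+16, 5+9, 9+5, 16+2, 14+0) = 18
r[6] = max(2+18, 5+16, 9+9, 16+5, 14+2, 21+0) = 21
r[7] = max(2+21, 5+18, 9+16, …, 21+2, 26+0) = 26
r[8] = max(2+26, 5+21, 9+18, …, 26+2, 33+0) = 33
r[9] = max(2+33, 5+26, 9+21, …, 33+2, 38+0) = 38
r[10] = max(2+38, 5+33, 9+26, …, 38+2, 20+0) = 40
r[11] = max(2+40, 5+38, 9+33, …, 20+2, 24+0) = 43
Maximum revenue is $43.
Now minimize piece count subject to staying optimal: for each k, pieces[k] = 1 + min over i with p[i]+r[k−i]=r[k] of pieces[k−i].
pieces[8] = 1
pieces[9] = 1
pieces[10] = 2
pieces[11] = 2

2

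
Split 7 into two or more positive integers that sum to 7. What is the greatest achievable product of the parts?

Fill f[k] for k=2..7: at each k try every first piece i and multiply by the better of (k−i) uncut or f[k−i].
f[2] = 1*max(1,0) = 1*1 = 1
f[3] = max(1*2, 2*1) = 2
f[4] = max(1*3, 2*2, 3*1) = 4
f[5] = max(1*4, 2*3, 3*2, 4*1) = 6
f[6] = max(1*6, 2*4, 3*3, 4*2, 5*1) = 9
f[7] = max(1*9, 2*6, 3*4, 4*3, 5*2, 6*1) = 12
One optimal split: 3 + 2 + 2; product 3*2*2 = 12.

12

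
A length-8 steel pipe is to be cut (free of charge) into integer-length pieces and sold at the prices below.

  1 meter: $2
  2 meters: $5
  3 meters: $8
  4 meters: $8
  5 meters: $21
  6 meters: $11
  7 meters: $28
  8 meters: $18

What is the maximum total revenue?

Build best[k] bottom-up: best[k] = max over allowed piece i of (p[i] + best[k−i]).
best[1] = 2
best[2] = 5
best[3] = 8
best[4] = 10  (first piece 1, then best[3]=8)
best[5] = 21
best[6] = 23  (first piece 1, then best[5]=21)
best[7] = 28
best[8] = 30  (first piece 1, then best[7]=28)
One optimal cutting: 7 + 1 → $28 + $2 = $30.

30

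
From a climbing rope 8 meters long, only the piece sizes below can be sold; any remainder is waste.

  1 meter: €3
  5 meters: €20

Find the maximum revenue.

Let r[k] be the best obtainable value from length k. For each k, try every first piece i and keep the best of price[i] + r[k−i].
r[1] = 3
r[2] = 6  (first piece 1, then r[1]=3)
r[3] = 9  (first piece 1, then r[2]=6)
r[4] = 12  (first piece 1, then r[3]=9)
r[5] = 20
r[6] = 23  (first piece 1, then r[5]=20)
r[7] = 26  (first piece 1, then r[6]=23)
r[8] = 29  (first piece 1, then r[7]=26)
One optimal cutting: 5 + 1 + 1 + 1 → €29.

29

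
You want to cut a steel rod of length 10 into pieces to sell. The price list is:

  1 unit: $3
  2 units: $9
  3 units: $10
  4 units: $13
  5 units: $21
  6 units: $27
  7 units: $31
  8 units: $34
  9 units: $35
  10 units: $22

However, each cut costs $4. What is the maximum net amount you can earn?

Let r[k] be the best obtainable value from length k. For each k, try every first piece i and keep the best of price[i] + r[k−i] minus the 4 cut fee when i<k.
r[1] = 3
r[2] = max(3+3-4, 9+0) = 9
r[3] = max(3+9-4, 9+3-4, 10+0) = 10
r[4] = max(3+10-4, 9+9-4, 10+3-4, 13+0) = 14
r[5] = max(3+14-4, 9+10-4, 10+9-4, 13+3-4, 21+0) = 21
r[6] = max(3+21-4, 9+14-4, 10+10-4, 13+9-4, 21+3-4, 27+0) = 27
r[7] = max(3+27-4, 9+21-4, 10+14-4, …, 27+3-4, 31+0) = 31
r[8] = max(3+31-4, 9+27-4, 10+21-4, …, 31+3-4, 34+0) = 34
r[9] = max(3+34-4, 9+31-4, 10+27-4, …, 34+3-4, 35+0) = 36
r[10] = max(3+36-4, 9+34-4, 10+31-4, …, 35+3-4, 22+0) = 39
One optimal plan: pieces 8 + 2 (1 cut) → $43 − $4 = $39.

39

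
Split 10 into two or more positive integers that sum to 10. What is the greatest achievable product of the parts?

36

Let prod[k] be the best product for length k (with at least one cut). For each first piece i, the rest contributes max(k−i, prod[k−i]).
prod[2] = 1·max(1,0) = 1·1 = 1
prod[3] = max(1·2, 2·1) = 2
prod[4] = max(1·3, 2·2, 3·1) = 4
prod[5] = max(1·4, 2·3, 3·2, 4·1) = 6
prod[6] = max(1·6, 2·4, 3·3, 4·2, 5·1) = 9
prod[7] = max(1·9, 2·6, 3·4, 4·3, 5·2, 6·1) = 12
prod[8] = max(1·12, 2·9, 3·6, …, 6·2, 7·1) = 18
prod[9] = max(1·18, 2·12, 3·9, …, 7·2, 8·1) = 27
prod[10] = max(1·27, 2·18, 3·12, …, 8·2, 9·1) = 36
One optimal split: 3 + 3 + 2 + 2; product 3·3·2·2 = 36.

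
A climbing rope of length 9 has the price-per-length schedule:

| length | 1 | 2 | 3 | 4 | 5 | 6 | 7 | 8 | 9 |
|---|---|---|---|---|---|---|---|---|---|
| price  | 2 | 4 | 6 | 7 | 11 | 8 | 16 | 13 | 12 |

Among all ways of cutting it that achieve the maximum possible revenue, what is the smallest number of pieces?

2

Consider every possible first cut. r[k] is the best of p[i]+r[k−i] over all sellable i≤k.
r[1] = 2
r[2] = max(2+2, 4+0) = 4
r[3] = max(2+4, 4+2, 6+0) = 6
r[4] = max(2+6, 4+4, 6+2, 7+0) = 8
r[5] = max(2+8, 4+6, 6+4, 7+2, 11+0) = 11
r[6] = max(2+11, 4+8, 6+6, 7+4, 11+2, 8+0) = 13
r[7] = max(2+13, 4+11, 6+8, …, 8+2, 16+0) = 16
r[8] = max(2+16, 4+13, 6+11, …, 16+2, 13+0) = 18
r[9] = max(2+18, 4+16, 6+13, …, 13+2, 12+0) = 20
Maximum revenue is €20.
Now minimize piece count subject to staying optimal: for each k, pieces[k] = 1 + min over i with p[i]+r[k−i]=r[k] of pieces[k−i].
pieces[6] = 2
pieces[7] = 1
pieces[8] = 2
pieces[9] = 2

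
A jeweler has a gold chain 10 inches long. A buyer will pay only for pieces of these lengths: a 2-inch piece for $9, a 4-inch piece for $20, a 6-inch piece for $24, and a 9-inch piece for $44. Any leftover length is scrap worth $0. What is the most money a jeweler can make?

Build r[k] bottom-up: r[k] = max over allowed piece i of (p[i] + r[k−i]).
r[1] = 0
r[2] = 9
r[3] = 9
r[4] = max(9+9, 20+0) = 20
r[5] = max(9+9, 20+0) = 20
r[6] = max(9+20, 20+9, 24+0) = 29
r[7] = max(9+20, 20+9, 24+0) = 29
r[8] = max(9+29, 20+20, 24+9) = 40
r[9] = max(9+29, 20+20, 24+9, 44+0) = 44
r[10] = max(9+40, 20+29, 24+20, 44+0) = 49
One optimal cutting: 4 + 4 + 2 → $49.

49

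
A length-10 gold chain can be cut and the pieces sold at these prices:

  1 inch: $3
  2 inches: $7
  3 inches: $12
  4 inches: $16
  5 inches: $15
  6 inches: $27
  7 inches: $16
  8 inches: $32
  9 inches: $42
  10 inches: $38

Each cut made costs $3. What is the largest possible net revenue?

Build v[k] bottom-up: v[k] = max over allowed piece i of (p[i] + v[k−i]) − 3 per cut.
v[1] = 3
v[2] = 7
v[3] = 12
v[4] = 16
v[5] = 16  (first piece 1, then v[4]=16)
v[6] = 27
v[7] = 27  (first piece 1, then v[6]=27)
v[8] = 32
v[9] = 42
v[10] = 42  (first piece 1, then v[9]=42)
One optimal plan: pieces 9 + 1 (1 cut) → $45 − $3 = $42.

42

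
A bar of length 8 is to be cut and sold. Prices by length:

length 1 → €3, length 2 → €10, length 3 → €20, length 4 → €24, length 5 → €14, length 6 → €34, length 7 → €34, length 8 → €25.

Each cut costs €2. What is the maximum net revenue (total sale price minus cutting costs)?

Build net[k] bottom-up: net[k] = max over allowed piece i of (p[i] + net[k−i]) − 2 per cut.
net[1] = 3
net[2] = max(3+3-2, 10+0) = 10
net[3] = max(3+10-2, 10+3-2, 20+0) = 20
net[4] = max(3+20-2, 10+10-2, 20+3-2, 24+0) = 24
net[5] = max(3+24-2, 10+20-2, 20+10-2, 24+3-2, 14+0) = 28
net[6] = max(3+28-2, 10+24-2, 20+20-2, 24+10-2, 14+3-2, 34+0) = 38
net[7] = max(3+38-2, 10+28-2, 20+24-2, …, 34+3-2, 34+0) = 42
net[8] = max(3+42-2, 10+38-2, 20+28-2, …, 34+3-2, 25+0) = 46
One optimal plan: pieces 3 + 3 + 2 (2 cuts) → €50 − €4 = €46.

46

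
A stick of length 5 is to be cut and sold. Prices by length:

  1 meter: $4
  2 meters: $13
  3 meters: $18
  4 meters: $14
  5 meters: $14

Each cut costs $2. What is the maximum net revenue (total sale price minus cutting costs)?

29

Build r[k] bottom-up: r[k] = max over allowed piece i of (p[i] + r[k−i]) − 2 per cut.
r[1] = 4
r[2] = 13
r[3] = 18
r[4] = 24  (first piece 2, then r[2]=13)
r[5] = 29  (first piece 2, then r[3]=18)
One optimal plan: pieces 3 + 2 (1 cut) → $31 − $2 = $29.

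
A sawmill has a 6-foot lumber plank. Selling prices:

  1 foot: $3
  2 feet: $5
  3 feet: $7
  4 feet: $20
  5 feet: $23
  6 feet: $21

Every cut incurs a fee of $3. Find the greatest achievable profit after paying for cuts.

23

Build v[k] bottom-up: v[k] = max over allowed piece i of (p[i] + v[k−i]) − 3 per cut.
v[1] = 3
v[2] = 5
v[3] = 7
v[4] = 20
v[5] = 23
v[6] = 23  (first piece 1, then v[5]=23)
One optimal plan: pieces 5 + 1 (1 cut) → $26 − $3 = $23.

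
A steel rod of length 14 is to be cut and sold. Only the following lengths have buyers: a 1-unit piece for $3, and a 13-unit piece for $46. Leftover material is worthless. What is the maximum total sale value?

Let best[k] be the best obtainable value from length k. For each k, try every first piece i and keep the best of price[i] + best[k−i].
best[1] = 3
best[2] = 6  (first piece 1, then best[1]=3)
best[3] = 9  (first piece 1, then best[2]=6)
best[4] = 12  (first piece 1, then best[3]=9)
best[5] = 15  (first piece 1, then best[4]=12)
best[6] = 18  (first piece 1, then best[5]=15)
best[7] = 21  (first piece 1, then best[6]=18)
best[8] = 24  (first piece 1, then best[7]=21)
best[9] = 27  (first piece 1, then best[8]=24)
best[10] = 30  (first piece 1, then best[9]=27)
best[11] = 33  (first piece 1, then best[10]=30)
best[12] = 36  (first piece 1, then best[11]=33)
best[13] = max(3+36, 46+0) = 46
best[14] = max(3+46, 46+3) = 49
One optimal cutting: 13 + 1 → $49.

49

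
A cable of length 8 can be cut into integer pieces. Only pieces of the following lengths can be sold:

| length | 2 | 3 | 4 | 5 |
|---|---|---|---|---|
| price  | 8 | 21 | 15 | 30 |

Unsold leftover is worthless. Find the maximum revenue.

Let r[k] be the best obtainable value from length k. For each k, try every first piece i and keep the best of price[i] + r[k−i].
r[1] = 0
r[2] = 8
r[3] = max(8+0, 21+0) = 21
r[4] = max(8+8, 21+0, 15+0) = 21
r[5] = max(8+21, 21+8, 15+0, 30+0) = 30
r[6] = max(8+21, 21+21, 15+8, 30+0) = 42
r[7] = max(8+30, 21+21, 15+21, 30+8) = 42
r[8] = max(8+42, 21+30, 15+21, 30+21) = 51
One optimal cutting: 5 + 3 → €51.

51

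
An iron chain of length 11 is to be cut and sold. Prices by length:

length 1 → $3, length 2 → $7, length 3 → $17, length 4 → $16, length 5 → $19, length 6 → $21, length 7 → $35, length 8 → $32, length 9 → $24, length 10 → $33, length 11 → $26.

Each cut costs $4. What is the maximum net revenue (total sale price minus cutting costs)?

Let net[k] be the best obtainable value from length k. For each k, try every first piece i and keep the best of price[i] + net[k−i] minus the 4 cut fee when i<k.
net[1] = 3
net[2] = 7
net[3] = 17
net[4] = 16  (first piece 1, then net[3]=17)
net[5] = 20  (first piece 2, then net[3]=17)
net[6] = 30  (first piece 3, then net[3]=17)
net[7] = 35
net[8] = 34  (first piece 1, then net[7]=35)
net[9] = 43  (first piece 3, then net[6]=30)
net[10] = 48  (first piece 3, then net[7]=35)
net[11] = 47  (first piece 1, then net[10]=48)
One optimal plan: pieces 7 + 3 + 1 (2 cuts) → $55 − $8 = $47.

47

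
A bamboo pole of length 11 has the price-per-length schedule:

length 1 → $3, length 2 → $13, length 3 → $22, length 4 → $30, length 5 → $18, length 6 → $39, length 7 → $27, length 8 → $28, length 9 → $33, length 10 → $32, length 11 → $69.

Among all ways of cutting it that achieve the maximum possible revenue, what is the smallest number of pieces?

Build r[k] bottom-up: r[k] = max over allowed piece i of (p[i] + r[k−i]).
r[1] = 3
r[2] = 13
r[3] = 22
r[4] = 30
r[5] = 35  (first piece 2, then r[3]=22)
r[6] = 44  (first piece 3, then r[3]=22)
r[7] = 52  (first piece 3, then r[4]=30)
r[8] = 60  (first piece 4, then r[4]=30)
r[9] = 66  (first piece 3, then r[6]=44)
r[10] = 74  (first piece 3, then r[7]=52)
r[11] = 82  (first piece 3, then r[8]=60)
Maximum revenue is $82.
Now minimize piece count subject to staying optimal: for each k, pieces[k] = 1 + min over i with p[i]+r[k−i]=r[k] of pieces[k−i].
pieces[8] = 2
pieces[9] = 3
pieces[10] = 3
pieces[11] = 3

3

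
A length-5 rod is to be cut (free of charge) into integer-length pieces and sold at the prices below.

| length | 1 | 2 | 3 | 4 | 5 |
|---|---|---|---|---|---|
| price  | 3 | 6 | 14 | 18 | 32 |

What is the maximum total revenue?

Let best[k] be the best obtainable value from length k. For each k, try every first piece i and keep the best of price[i] + best[k−i].
best[1] = 3
best[2] = max(3+3, 6+0) = 6
best[3] = max(3+6, 6+3, 14+0) = 14
best[4] = max(3+14, 6+6, 14+3, 18+0) = 18
best[5] = max(3+18, 6+14, 14+6, 18+3, 32+0) = 32
Best is to sell the whole 5-meter piece uncut for 32.

32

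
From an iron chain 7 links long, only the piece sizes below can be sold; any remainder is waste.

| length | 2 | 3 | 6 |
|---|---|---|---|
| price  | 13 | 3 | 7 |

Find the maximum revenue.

Consider every possible first cut. f[k] is the best of p[i]+f[k−i] over all sellable i≤k.
f[1] = 0
f[2] = 13
f[3] = 13
f[4] = 26  (first piece 2, then f[2]=13)
f[5] = 26
f[6] = 39  (first piece 2, then f[4]=26)
f[7] = 39
One optimal cutting: pieces 2 + 2 + 2 with 1 link of scrap → $39.

39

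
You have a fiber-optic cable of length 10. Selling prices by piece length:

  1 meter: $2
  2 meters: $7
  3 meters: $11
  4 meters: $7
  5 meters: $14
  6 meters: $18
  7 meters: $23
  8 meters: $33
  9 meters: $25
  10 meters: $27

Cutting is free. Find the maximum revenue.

Build R[k] bottom-up: R[k] = max over allowed piece i of (p[i] + R[k−i]).
R[1] = 2
R[2] = max(2+2, 7+0) = 7
R[3] = max(2+7, 7+2, 11+0) = 11
R[4] = max(2+11, 7+7, 11+2, 7+0) = 14
R[5] = max(2+14, 7+11, 11+7, 7+2, 14+0) = 18
R[6] = max(2+18, 7+14, 11+11, 7+7, 14+2, 18+0) = 22
R[7] = max(2+22, 7+18, 11+14, …, 18+2, 23+0) = 25
R[8] = max(2+25, 7+22, 11+18, …, 23+2, 33+0) = 33
R[9] = max(2+33, 7+25, 11+22, …, 33+2, 25+0) = 35
R[10] = max(2+35, 7+33, 11+25, …, 25+2, 27+0) = 40
One optimal cutting: 8 + 2 → $33 + $7 = $40.

40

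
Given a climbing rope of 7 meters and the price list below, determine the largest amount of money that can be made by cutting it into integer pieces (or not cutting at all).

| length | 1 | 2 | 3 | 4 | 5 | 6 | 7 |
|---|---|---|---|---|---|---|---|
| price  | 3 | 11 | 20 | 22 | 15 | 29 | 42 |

43

Let r[k] be the best obtainable value from length k. For each k, try every first piece i and keep the best of price[i] + r[k−i].
r[1] = 3
r[2] = 11
r[3] = 20
r[4] = 23  (first piece 1, then r[3]=20)
r[5] = 31  (first piece 2, then r[3]=20)
r[6] = 40  (first piece 3, then r[3]=20)
r[7] = 43  (first piece 1, then r[6]=40)
One optimal cutting: 3 + 3 + 1 → €20 + €20 + €3 = €43.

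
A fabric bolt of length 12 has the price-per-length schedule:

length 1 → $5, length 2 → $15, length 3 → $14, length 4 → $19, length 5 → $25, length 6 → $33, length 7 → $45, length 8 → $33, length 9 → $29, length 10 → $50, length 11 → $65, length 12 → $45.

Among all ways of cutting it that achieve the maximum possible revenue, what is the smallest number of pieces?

6

Let r[k] be the best obtainable value from length k. For each k, try every first piece i and keep the best of price[i] + r[k−i].
r[1] = 5
r[2] = 15
r[3] = 20  (first piece 1, then r[2]=15)
r[4] = 30  (first piece 2, then r[2]=15)
r[5] = 35  (first piece 1, then r[4]=30)
r[6] = 45  (first piece 2, then r[4]=30)
r[7] = 50  (first piece 1, then r[6]=45)
r[8] = 60  (first piece 2, then r[6]=45)
r[9] = 65  (first piece 1, then r[8]=60)
r[10] = 75  (first piece 2, then r[8]=60)
r[11] = 80  (first piece 1, then r[10]=75)
r[12] = 90  (first piece 2, then r[10]=75)
Maximum revenue is $90.
Now minimize piece count subject to staying optimal: for each k, pieces[k] = 1 + min over i with p[i]+r[k−i]=r[k] of pieces[k−i].
pieces[9] = 5
pieces[10] = 5
pieces[11] = 6
pieces[12] = 6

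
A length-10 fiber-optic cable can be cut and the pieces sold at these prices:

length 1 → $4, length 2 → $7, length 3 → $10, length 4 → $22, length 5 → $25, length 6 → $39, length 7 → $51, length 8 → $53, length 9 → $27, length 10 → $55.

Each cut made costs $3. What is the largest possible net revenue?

Let r[k] be the best obtainable value from length k. For each k, try every first piece i and keep the best of price[i] + r[k−i] minus the 3 cut fee when i<k.
r[1] = 4
r[2] = 7
r[3] = 10
r[4] = 22
r[5] = 25
r[6] = 39
r[7] = 51
r[8] = 53
r[9] = 55  (first piece 2, then r[7]=51)
r[10] = 58  (first piece 3, then r[7]=51)
One optimal plan: pieces 7 + 3 (1 cut) → $61 − $3 = $58.

58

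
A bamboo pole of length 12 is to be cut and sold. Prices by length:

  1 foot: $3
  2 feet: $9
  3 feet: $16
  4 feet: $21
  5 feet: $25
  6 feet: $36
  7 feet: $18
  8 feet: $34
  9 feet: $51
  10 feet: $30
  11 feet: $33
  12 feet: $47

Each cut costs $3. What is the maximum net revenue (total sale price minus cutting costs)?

Consider every possible first cut. v[k] is the best of p[i]+v[k−i] over all sellable i≤k, charging 3 whenever i<k.
v[1] = 3
v[2] = 9
v[3] = 16
v[4] = 21
v[5] = 25
v[6] = 36
v[7] = 36  (first piece 1, then v[6]=36)
v[8] = 42  (first piece 2, then v[6]=36)
v[9] = 51
v[10] = 54  (first piece 4, then v[6]=36)
v[11] = 58  (first piece 5, then v[6]=36)
v[12] = 69  (first piece 6, then v[6]=36)
One optimal plan: pieces 6 + 6 (1 cut) → $72 − $3 = $69.

69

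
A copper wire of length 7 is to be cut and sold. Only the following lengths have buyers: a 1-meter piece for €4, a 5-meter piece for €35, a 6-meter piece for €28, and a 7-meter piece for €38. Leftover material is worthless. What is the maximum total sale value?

Consider every possible first cut. best[k] is the best of p[i]+best[k−i] over all sellable i≤k.
best[1] = 4
best[2] = 8  (first piece 1, then best[1]=4)
best[3] = 12  (first piece 1, then best[2]=8)
best[4] = 16  (first piece 1, then best[3]=12)
best[5] = max(4+16, 35+0) = 35
best[6] = max(4+35, 35+4, 28+0) = 39
best[7] = max(4+39, 35+8, 28+4, 38+0) = 43
One optimal cutting: 5 + 1 + 1 → €43.

43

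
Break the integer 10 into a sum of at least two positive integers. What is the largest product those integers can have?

36

Fill f[k] for k=2..10: at each k try every first piece i and multiply by the better of (k−i) uncut or f[k−i].
f[2] = 1×max(1,0) = 1×1 = 1
f[3] = 1×max(2,1) = 1×2 = 2
f[4] = 2×max(2,1) = 2×2 = 4
f[5] = 2×max(3,2) = 2×3 = 6
f[6] = 3×max(3,2) = 3×3 = 9
f[7] = 2×max(5,6) = 2×6 = 12
f[8] = 2×max(6,9) = 2×9 = 18
f[9] = 3×max(6,9) = 3×9 = 27
f[10] = 2×max(8,18) = 2×18 = 36
One optimal split: 3 + 3 + 2 + 2; product 3×3×2×2 = 36.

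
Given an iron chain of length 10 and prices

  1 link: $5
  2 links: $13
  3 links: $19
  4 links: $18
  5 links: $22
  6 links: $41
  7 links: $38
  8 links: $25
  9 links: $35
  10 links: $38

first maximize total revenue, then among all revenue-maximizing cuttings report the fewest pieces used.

3

Consider every possible first cut. r[k] is the best of p[i]+r[k−i] over all sellable i≤k.
r[1] = 5
r[2] = max(5+5, 13+0) = 13
r[3] = max(5+13, 13+5, 19+0) = 19
r[4] = max(5+19, 13+13, 19+5, 18+0) = 26
r[5] = max(5+26, 13+19, 19+13, 18+5, 22+0) = 32
r[6] = max(5+32, 13+26, 19+19, 18+13, 22+5, 41+0) = 41
r[7] = max(5+41, 13+32, 19+26, …, 41+5, 38+0) = 46
r[8] = max(5+46, 13+41, 19+32, …, 38+5, 25+0) = 54
r[9] = max(5+54, 13+46, 19+41, …, 25+5, 35+0) = 60
r[10] = max(5+60, 13+54, 19+46, …, 35+5, 38+0) = 67
Maximum revenue is $67.
Now minimize piece count subject to staying optimal: for each k, pieces[k] = 1 + min over i with p[i]+r[k−i]=r[k] of pieces[k−i].
pieces[7] = 2
pieces[8] = 2
pieces[9] = 2
pieces[10] = 3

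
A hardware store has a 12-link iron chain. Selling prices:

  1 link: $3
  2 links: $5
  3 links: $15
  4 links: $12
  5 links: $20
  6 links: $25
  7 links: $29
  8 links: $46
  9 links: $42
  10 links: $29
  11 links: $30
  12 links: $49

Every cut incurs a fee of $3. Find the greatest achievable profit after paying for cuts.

58

Build v[k] bottom-up: v[k] = max over allowed piece i of (p[i] + v[k−i]) − 3 per cut.
v[1] = 3
v[2] = 5
v[3] = 15
v[4] = 15  (first piece 1, then v[3]=15)
v[5] = 20
v[6] = 27  (first piece 3, then v[3]=15)
v[7] = 29
v[8] = 46
v[9] = 46  (first piece 1, then v[8]=46)
v[10] = 48  (first piece 2, then v[8]=46)
v[11] = 58  (first piece 3, then v[8]=46)
v[12] = 58  (first piece 1, then v[11]=58)
One optimal plan: pieces 8 + 3 + 1 (2 cuts) → $64 − $6 = $58.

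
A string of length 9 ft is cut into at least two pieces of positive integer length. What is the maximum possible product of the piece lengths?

Define g[k] = max over 1≤i<k of i · max(k−i, g[k−i]); the inner max lets the remainder stay uncut if that's better.
g[2] = 1×max(1,0) = 1×1 = 1
g[3] = max(1×2, 2×1) = 2
g[4] = max(1×3, 2×2, 3×1) = 4
g[5] = max(1×4, 2×3, 3×2, 4×1) = 6
g[6] = max(1×6, 2×4, 3×3, 4×2, 5×1) = 9
g[7] = max(1×9, 2×6, 3×4, 4×3, 5×2, 6×1) = 12
g[8] = max(1×12, 2×9, 3×6, …, 6×2, 7×1) = 18
g[9] = max(1×18, 2×12, 3×9, …, 7×2, 8×1) = 27
One optimal split: 3 + 3 + 3; product 3×3×3 = 27.

27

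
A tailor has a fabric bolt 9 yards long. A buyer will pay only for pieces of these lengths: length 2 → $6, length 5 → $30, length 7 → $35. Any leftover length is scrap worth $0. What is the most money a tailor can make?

42

Consider every possible first cut. best[k] is the best of p[i]+best[k−i] over all sellable i≤k.
best[1] = 0
best[2] = 6
best[3] = 6
best[4] = 12  (first piece 2, then best[2]=6)
best[5] = 30
best[6] = 30
best[7] = 36  (first piece 2, then best[5]=30)
best[8] = 36
best[9] = 42  (first piece 2, then best[7]=36)
One optimal cutting: 5 + 2 + 2 → $42.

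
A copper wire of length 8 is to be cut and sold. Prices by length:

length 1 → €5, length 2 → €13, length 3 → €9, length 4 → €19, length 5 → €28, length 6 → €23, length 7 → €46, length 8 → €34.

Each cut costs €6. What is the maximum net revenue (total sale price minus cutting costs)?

Build net[k] bottom-up: net[k] = max over allowed piece i of (p[i] + net[k−i]) − 6 per cut.
net[1] = 5
net[2] = max(5+5-6, 13+0) = 13
net[3] = max(5+13-6, 13+5-6, 9+0) = 12
net[4] = max(5+12-6, 13+13-6, 9+5-6, 19+0) = 20
net[5] = max(5+20-6, 13+12-6, 9+13-6, 19+5-6, 28+0) = 28
net[6] = max(5+28-6, 13+20-6, 9+12-6, 19+13-6, 28+5-6, 23+0) = 27
net[7] = max(5+27-6, 13+28-6, 9+20-6, …, 23+5-6, 46+0) = 46
net[8] = max(5+46-6, 13+27-6, 9+28-6, …, 46+5-6, 34+0) = 45
One optimal plan: pieces 7 + 1 (1 cut) → €51 − €6 = €45.

45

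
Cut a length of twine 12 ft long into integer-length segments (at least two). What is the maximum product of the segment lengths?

81

Fill m[k] for k=2..12: at each k try every first piece i and multiply by the better of (k−i) uncut or m[k−i].
Small cases: m[2]=1, m[3]=2, m[4]=4, m[5]=6.
m[6] = 3*max(3,2) = 3*3 = 9
m[7] = 2*max(5,6) = 2*6 = 12
m[8] = 2*max(6,9) = 2*9 = 18
m[9] = 3*max(6,9) = 3*9 = 27
m[10] = 2*max(8,18) = 2*18 = 36
m[11] = 2*max(9,27) = 2*27 = 54
m[12] = 3*max(9,27) = 3*27 = 81
One optimal split: 3 + 3 + 3 + 3; product 3*3*3*3 = 81.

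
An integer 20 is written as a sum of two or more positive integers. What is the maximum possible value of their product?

Fill f[k] for k=2..20: at each k try every first piece i and multiply by the better of (k−i) uncut or f[k−i].
Small cases: f[2]=1, f[3]=2, f[4]=4, f[5]=6, f[6]=9, f[7]=12, f[8]=18, f[9]=27, f[10]=36, f[11]=54, f[12]=81.
f[13] = 2*max(11,54) = 2*54 = 108
f[14] = 2*max(12,81) = 2*81 = 162
f[15] = 3*max(12,81) = 3*81 = 243
f[16] = 2*max(14,162) = 2*162 = 324
f[17] = 2*max(15,243) = 2*243 = 486
f[18] = 3*max(15,243) = 3*243 = 729
f[19] = 2*max(17,486) = 2*486 = 972
f[20] = 2*max(18,729) = 2*729 = 1458
One optimal split: 3 + 3 + 3 + 3 + 3 + 3 + 2; product 3*3*3*3*3*3*2 = 1458.

1458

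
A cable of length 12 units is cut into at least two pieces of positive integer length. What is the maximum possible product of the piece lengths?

81

Define prod[k] = max over 1≤i<k of i · max(k−i, prod[k−i]); the inner max lets the remainder stay uncut if that's better.
Small cases: prod[2]=1, prod[3]=2, prod[4]=4, prod[5]=6.
prod[6] = 3·max(3,2) = 3·3 = 9
prod[7] = 2·max(5,6) = 2·6 = 12
prod[8] = 2·max(6,9) = 2·9 = 18
prod[9] = 3·max(6,9) = 3·9 = 27
prod[10] = 2·max(8,18) = 2·18 = 36
prod[11] = 2·max(9,27) = 2·27 = 54
prod[12] = 3·max(9,27) = 3·27 = 81
One optimal split: 3 + 3 + 3 + 3; product 3·3·3·3 = 81.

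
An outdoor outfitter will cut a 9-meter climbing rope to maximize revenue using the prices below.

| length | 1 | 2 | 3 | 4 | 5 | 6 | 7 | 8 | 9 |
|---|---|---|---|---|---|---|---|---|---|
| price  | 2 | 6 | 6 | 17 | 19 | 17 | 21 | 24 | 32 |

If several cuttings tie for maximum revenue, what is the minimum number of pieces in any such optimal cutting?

Consider every possible first cut. r[k] is the best of p[i]+r[k−i] over all sellable i≤k.
r[1] = 2
r[2] = 6
r[3] = 8  (first piece 1, then r[2]=6)
r[4] = 17
r[5] = 19  (first piece 1, then r[4]=17)
r[6] = 23  (first piece 2, then r[4]=17)
r[7] = 25  (first piece 1, then r[6]=23)
r[8] = 34  (first piece 4, then r[4]=17)
r[9] = 36  (first piece 1, then r[8]=34)
Maximum revenue is €36.
Now minimize piece count subject to staying optimal: for each k, pieces[k] = 1 + min over i with p[i]+r[k−i]=r[k] of pieces[k−i].
pieces[6] = 2
pieces[7] = 2
pieces[8] = 2
pieces[9] = 2

2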